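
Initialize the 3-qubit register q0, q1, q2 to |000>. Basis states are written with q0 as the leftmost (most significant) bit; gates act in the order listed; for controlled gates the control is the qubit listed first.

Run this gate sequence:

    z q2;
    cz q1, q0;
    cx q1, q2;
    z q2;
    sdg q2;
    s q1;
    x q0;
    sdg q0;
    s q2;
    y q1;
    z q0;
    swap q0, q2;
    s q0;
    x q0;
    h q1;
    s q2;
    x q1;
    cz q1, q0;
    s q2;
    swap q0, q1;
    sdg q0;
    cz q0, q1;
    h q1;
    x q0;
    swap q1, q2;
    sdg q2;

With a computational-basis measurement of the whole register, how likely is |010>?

The probability of measuring |010> is 1/4.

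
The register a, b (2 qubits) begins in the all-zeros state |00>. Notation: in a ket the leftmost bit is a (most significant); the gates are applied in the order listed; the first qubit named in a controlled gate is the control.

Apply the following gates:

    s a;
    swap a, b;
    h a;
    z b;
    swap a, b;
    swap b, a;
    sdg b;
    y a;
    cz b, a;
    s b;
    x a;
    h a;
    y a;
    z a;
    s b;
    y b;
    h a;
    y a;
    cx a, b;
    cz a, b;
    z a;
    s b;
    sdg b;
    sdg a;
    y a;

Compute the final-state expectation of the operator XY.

The expectation value of XY is -1.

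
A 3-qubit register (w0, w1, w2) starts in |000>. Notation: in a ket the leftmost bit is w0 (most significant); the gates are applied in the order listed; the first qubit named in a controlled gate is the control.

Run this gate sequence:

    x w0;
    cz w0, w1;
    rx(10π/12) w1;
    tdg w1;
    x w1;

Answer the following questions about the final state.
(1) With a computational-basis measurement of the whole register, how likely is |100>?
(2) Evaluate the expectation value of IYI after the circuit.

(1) The probability of measuring |100> is sqrt(3)/4 + 1/2.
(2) The observable IYI averages to sqrt(2)/4.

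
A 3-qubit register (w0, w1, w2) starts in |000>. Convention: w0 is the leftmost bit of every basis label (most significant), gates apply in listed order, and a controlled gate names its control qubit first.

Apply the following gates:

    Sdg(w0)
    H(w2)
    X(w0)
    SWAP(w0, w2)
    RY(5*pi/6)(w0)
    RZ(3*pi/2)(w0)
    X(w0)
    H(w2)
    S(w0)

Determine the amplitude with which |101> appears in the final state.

The amplitude on |101> is -sqrt(2)*exp(3*I*pi/4)/4.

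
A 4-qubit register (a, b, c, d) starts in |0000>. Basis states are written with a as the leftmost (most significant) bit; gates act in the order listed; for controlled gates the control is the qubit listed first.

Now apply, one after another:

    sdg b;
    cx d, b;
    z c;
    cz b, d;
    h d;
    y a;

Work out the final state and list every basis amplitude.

The resulting statevector has amplitude sqrt(2)*I/2 on |1000>, sqrt(2)*I/2 on |1001>, and 0 on every other basis state.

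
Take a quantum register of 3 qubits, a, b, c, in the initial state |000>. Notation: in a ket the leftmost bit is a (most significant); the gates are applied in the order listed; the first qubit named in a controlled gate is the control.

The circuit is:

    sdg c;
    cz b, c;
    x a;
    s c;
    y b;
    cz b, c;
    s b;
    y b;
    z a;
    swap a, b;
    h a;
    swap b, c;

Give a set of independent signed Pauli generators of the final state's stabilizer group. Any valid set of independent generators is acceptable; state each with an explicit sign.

The final state is stabilized by the group generated by +XII, +IZI, -IIZ; other independent generating sets are equally valid.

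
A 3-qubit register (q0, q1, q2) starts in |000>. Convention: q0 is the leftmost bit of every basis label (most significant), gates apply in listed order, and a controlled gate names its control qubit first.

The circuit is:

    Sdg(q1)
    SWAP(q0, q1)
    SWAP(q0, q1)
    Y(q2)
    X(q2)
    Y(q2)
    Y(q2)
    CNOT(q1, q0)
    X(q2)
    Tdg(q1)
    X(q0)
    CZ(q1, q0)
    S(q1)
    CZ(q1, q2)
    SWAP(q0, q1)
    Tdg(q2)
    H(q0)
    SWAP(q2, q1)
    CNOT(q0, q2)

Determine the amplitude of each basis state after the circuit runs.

After the circuit, the state carries amplitude sqrt(2)*exp(I*pi/4)/2 on |011>, sqrt(2)*exp(I*pi/4)/2 on |110>, and 0 on every other basis state.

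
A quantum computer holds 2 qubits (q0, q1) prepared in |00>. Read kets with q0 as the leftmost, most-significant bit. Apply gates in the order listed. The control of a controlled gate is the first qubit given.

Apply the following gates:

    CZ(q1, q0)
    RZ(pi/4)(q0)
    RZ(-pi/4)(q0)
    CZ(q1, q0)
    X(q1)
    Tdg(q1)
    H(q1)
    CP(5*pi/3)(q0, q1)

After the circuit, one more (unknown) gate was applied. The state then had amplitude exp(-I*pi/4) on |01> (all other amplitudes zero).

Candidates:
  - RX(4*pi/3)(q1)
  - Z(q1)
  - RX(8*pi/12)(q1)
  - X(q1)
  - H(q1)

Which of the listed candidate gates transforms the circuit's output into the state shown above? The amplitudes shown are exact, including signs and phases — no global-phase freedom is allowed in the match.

The applied gate was H(q1). Key observation: the block from step 1 through step 4 cancels to the identity and can be dropped.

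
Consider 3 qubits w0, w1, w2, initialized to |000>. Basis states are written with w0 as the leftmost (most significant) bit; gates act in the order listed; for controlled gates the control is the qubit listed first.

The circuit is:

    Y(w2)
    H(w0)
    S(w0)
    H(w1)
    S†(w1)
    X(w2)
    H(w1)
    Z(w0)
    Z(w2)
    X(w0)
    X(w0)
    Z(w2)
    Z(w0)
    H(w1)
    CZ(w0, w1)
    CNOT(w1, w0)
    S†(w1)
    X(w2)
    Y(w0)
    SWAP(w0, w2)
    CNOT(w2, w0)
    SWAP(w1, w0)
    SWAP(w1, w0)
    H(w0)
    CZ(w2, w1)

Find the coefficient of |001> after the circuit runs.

The final state's coefficient on |001> equals -sqrt(2)/4. Key observation: steps 7-14 multiply out to the identity, so the circuit reduces to the remaining gates.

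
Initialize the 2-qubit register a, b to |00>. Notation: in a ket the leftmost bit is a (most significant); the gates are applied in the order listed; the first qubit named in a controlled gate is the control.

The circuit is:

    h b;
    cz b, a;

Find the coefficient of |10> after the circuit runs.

The amplitude on |10> is 0.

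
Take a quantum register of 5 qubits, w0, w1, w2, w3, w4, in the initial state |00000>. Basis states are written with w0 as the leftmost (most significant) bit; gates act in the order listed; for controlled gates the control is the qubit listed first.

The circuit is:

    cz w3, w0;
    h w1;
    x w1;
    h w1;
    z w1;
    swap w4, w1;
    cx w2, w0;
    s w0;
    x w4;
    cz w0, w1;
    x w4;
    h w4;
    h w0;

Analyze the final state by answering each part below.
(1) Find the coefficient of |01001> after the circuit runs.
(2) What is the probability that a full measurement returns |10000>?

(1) The final state's coefficient on |01001> equals 0. Key observation: steps 2-5 multiply out to the identity, so the circuit reduces to the remaining gates.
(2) The probability of measuring |10000> is 1/4.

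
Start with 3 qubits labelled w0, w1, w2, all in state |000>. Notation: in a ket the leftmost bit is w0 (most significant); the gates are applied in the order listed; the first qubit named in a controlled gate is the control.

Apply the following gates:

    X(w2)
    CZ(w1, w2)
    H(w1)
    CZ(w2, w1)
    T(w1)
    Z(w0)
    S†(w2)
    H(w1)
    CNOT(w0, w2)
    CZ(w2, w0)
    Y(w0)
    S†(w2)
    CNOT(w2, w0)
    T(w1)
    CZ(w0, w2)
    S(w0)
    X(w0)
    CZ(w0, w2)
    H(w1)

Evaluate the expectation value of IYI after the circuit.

The observable IYI averages to -1/2.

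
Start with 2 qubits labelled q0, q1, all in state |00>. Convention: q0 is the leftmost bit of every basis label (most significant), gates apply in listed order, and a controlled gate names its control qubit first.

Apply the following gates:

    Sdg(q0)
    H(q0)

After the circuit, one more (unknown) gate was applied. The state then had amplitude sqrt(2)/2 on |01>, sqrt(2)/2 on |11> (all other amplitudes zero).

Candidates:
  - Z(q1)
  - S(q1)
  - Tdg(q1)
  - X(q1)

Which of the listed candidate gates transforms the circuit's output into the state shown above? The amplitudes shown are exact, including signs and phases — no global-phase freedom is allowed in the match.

It was X(q1) that produced the state shown.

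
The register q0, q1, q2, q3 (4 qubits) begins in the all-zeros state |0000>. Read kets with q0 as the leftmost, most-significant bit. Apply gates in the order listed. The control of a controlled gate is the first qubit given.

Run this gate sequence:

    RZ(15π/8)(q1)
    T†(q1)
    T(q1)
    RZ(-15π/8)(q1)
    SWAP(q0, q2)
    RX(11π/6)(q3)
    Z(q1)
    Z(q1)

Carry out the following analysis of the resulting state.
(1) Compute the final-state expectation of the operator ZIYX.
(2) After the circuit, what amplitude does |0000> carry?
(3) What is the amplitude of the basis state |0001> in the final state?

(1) The expectation value of ZIYX is 0.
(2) The amplitude on |0000> is -sqrt(6)/4 - sqrt(2)/4.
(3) |0001> carries amplitude I*(-sqrt(6) + sqrt(2))/4 in the final state.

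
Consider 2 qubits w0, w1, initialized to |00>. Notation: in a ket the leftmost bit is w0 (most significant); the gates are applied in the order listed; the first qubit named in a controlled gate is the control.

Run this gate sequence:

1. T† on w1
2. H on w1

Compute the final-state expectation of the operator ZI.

In the final state, ZI has expectation 1.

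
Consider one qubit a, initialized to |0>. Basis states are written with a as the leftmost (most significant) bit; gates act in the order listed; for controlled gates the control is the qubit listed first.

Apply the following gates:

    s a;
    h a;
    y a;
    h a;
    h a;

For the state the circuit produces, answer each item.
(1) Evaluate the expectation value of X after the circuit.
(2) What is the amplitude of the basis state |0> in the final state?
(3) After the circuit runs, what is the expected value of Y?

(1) In the final state, X has expectation -1.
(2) |0> carries amplitude -sqrt(2)*I/2 in the final state.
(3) In the final state, Y has expectation 0.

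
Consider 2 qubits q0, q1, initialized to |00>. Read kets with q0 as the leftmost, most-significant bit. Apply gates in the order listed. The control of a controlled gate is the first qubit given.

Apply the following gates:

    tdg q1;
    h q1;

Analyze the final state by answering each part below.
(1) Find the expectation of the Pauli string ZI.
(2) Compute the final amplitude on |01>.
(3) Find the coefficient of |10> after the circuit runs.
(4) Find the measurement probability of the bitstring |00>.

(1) The expectation value of ZI is 1.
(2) The amplitude on |01> is sqrt(2)/2.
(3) The final state's coefficient on |10> equals 0.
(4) Outcome |00> occurs with probability 1/2.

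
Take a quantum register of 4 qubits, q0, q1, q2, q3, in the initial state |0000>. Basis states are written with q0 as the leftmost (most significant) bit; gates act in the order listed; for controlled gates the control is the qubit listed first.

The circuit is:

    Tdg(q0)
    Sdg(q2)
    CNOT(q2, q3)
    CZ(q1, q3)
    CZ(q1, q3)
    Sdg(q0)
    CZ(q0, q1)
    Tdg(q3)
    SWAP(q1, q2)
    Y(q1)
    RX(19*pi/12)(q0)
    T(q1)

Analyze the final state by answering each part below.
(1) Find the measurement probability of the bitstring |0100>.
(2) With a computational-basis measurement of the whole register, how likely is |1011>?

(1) Outcome |0100> occurs with probability -sqrt(2)/8 + sqrt(6)/8 + 1/2. Key observation: the block from step 4 through step 5 cancels to the identity and can be dropped.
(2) Outcome |1011> occurs with probability 0.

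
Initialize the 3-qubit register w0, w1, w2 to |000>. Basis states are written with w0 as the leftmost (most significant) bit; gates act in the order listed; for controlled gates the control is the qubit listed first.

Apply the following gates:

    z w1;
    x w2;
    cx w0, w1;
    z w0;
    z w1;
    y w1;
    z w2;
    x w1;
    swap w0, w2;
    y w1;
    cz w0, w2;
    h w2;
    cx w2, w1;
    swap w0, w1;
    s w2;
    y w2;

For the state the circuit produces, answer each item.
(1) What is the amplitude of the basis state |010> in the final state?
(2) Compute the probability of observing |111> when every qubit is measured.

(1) |010> carries amplitude sqrt(2)/2 in the final state.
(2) The probability of measuring |111> is 1/2.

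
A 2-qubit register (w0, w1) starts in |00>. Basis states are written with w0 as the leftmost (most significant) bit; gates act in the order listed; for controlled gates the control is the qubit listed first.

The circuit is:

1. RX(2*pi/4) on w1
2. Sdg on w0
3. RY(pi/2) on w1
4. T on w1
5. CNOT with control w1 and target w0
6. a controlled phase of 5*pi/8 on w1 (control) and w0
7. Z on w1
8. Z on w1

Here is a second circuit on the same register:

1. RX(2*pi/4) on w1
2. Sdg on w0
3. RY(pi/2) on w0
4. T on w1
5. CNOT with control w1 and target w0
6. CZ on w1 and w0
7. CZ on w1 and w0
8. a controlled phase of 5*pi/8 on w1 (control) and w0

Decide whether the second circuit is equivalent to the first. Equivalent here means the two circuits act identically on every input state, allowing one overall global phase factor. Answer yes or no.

No, they are not equivalent — no single phase factor reconciles the two unitaries.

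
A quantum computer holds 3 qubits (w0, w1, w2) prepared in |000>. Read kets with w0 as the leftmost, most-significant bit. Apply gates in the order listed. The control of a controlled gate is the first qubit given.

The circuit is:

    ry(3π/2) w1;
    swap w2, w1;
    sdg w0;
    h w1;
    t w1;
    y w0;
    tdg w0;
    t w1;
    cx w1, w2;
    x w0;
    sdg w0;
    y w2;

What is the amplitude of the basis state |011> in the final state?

|011> carries amplitude -exp(I*pi/4)/2 in the final state.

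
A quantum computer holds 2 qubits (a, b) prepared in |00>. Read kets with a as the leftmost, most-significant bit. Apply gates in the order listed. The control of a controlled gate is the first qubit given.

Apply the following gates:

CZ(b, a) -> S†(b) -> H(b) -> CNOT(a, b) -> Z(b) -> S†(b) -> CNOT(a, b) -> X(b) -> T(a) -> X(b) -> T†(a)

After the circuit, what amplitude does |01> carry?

The final state's coefficient on |01> equals sqrt(2)*I/2.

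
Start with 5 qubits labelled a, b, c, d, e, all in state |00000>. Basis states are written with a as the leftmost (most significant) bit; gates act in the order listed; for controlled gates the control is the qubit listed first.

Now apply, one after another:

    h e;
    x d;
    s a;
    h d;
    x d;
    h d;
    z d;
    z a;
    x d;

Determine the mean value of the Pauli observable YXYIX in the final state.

The expectation value of YXYIX is 0. Key observation: gates 4-7 undo each other exactly, leaving only the rest of the circuit to track.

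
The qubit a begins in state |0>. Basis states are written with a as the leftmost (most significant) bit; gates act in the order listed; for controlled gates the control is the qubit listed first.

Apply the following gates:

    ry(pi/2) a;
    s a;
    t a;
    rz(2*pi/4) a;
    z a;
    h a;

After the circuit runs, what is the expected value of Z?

The observable Z averages to sqrt(2)/2.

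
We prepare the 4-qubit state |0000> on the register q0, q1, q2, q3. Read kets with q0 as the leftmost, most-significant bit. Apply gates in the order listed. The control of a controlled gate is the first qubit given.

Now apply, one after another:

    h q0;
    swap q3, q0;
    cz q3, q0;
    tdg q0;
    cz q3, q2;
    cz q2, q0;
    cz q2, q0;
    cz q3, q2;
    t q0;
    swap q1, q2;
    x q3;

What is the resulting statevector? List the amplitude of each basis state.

After the circuit, the state carries amplitude sqrt(2)/2 on |0000>, sqrt(2)/2 on |0001>, and 0 on every other basis state.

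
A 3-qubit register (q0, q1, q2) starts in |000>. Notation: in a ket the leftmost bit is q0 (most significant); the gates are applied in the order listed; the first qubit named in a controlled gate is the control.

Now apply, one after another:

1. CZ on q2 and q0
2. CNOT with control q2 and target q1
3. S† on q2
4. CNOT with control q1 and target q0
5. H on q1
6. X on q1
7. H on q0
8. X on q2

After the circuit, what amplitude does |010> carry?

The amplitude on |010> is 0.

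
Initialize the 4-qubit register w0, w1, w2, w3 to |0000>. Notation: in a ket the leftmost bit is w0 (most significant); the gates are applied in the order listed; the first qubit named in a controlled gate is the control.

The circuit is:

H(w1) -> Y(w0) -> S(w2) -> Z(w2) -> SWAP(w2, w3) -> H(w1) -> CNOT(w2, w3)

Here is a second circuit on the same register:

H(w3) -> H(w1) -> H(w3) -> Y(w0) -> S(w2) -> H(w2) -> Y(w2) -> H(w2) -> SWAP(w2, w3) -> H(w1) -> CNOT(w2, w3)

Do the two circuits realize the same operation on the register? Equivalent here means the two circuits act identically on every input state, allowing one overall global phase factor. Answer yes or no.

No, they are not equivalent — no single phase factor reconciles the two unitaries.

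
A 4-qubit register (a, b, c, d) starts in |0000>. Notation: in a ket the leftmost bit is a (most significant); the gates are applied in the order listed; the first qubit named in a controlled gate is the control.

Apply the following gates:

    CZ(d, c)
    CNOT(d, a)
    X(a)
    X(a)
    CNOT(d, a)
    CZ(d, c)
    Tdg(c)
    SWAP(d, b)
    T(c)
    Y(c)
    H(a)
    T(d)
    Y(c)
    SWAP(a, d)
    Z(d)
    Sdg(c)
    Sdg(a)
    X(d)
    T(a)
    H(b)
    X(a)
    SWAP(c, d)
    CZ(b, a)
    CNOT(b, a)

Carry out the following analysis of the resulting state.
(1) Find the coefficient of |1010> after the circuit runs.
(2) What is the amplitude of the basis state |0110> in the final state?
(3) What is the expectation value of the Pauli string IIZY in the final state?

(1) The final state's coefficient on |1010> equals 1/2. Key observation: gates 1-6 undo each other exactly, leaving only the rest of the circuit to track.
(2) |0110> carries amplitude -1/2 in the final state.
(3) In the final state, IIZY has expectation 0.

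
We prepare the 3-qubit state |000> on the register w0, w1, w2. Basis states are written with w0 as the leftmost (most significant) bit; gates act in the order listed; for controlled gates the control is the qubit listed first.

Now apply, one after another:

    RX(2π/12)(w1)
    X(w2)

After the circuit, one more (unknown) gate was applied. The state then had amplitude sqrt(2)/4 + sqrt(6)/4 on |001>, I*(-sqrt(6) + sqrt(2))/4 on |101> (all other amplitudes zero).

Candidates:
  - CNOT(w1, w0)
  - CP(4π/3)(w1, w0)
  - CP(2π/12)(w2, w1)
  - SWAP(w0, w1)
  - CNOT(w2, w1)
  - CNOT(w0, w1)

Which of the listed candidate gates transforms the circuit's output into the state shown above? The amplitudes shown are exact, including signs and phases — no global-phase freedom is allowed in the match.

It was SWAP(w0, w1) that produced the state shown.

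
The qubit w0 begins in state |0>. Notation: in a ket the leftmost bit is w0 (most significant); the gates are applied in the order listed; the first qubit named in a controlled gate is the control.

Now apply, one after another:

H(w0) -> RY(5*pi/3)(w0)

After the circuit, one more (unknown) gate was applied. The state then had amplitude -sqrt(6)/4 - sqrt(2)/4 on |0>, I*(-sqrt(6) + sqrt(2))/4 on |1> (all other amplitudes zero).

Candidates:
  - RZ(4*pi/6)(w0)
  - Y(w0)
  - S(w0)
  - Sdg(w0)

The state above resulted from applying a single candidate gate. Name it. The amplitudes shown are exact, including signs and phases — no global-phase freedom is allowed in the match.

It was S(w0) that produced the state shown.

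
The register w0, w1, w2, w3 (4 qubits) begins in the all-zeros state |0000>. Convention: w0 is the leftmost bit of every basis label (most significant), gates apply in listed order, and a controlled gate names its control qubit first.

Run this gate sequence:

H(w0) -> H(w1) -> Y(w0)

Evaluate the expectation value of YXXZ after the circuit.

In the final state, YXXZ has expectation 0.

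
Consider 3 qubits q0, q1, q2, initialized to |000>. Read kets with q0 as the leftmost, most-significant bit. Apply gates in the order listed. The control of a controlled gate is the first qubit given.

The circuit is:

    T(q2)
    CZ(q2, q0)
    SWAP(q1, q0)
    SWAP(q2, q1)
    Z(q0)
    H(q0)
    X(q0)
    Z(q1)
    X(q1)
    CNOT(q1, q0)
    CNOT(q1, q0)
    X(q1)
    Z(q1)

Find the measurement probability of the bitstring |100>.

A full measurement returns |100> with probability 1/2. Key observation: the block from step 8 through step 13 cancels to the identity and can be dropped.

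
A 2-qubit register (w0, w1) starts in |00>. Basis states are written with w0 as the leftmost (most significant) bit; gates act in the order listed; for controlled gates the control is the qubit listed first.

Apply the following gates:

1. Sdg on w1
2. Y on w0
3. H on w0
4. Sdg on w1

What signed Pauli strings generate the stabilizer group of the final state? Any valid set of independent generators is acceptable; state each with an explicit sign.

The stabilizer group can be generated by -XI, +IZ, among other valid generating sets.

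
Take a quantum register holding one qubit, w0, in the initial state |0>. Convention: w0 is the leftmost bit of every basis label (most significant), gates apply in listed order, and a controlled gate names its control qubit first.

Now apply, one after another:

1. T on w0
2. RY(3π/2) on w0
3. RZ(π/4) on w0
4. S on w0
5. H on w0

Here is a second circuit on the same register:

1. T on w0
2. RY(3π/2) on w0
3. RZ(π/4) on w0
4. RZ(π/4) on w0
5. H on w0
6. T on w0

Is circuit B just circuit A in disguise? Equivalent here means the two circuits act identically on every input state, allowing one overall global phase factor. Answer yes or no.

No: there is an input state on which the two circuits produce genuinely different outputs (not merely differing by a phase).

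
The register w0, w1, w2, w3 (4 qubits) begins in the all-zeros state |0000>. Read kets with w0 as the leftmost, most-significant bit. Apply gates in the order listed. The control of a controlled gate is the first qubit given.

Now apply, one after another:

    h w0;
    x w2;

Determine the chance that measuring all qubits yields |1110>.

The probability of measuring |1110> is 0.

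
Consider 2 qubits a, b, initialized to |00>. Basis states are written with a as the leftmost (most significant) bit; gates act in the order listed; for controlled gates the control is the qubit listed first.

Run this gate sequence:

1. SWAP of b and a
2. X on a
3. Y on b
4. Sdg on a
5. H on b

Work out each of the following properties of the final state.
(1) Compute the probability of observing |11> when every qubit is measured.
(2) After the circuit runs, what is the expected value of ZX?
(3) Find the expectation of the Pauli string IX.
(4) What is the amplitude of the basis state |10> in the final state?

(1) A full measurement returns |11> with probability 1/2.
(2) The expectation value of ZX is 1.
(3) The expectation value of IX is -1.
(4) The final state's coefficient on |10> equals sqrt(2)/2.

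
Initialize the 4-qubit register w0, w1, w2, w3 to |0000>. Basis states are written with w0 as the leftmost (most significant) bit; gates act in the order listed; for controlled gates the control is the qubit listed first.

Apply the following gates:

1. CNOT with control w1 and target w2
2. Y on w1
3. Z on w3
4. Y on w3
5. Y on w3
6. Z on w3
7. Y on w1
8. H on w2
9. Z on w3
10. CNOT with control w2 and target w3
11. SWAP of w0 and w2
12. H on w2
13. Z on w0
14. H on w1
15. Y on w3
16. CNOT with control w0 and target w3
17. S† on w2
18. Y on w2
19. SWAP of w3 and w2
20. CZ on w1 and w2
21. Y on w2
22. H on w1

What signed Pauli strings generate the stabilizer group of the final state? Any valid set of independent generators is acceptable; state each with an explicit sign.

The stabilizer group can be generated by +XIII, -IIIY, -IZII, +IIZI, among other valid generating sets. Key observation: steps 2-7 multiply out to the identity, so the circuit reduces to the remaining gates.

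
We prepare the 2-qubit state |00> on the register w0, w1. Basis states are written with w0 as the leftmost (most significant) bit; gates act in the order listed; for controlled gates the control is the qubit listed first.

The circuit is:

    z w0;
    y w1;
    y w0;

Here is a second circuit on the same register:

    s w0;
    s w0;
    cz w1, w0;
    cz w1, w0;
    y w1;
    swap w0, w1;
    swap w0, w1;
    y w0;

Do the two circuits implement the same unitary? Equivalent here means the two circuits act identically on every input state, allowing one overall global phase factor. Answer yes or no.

Yes, they are equivalent — the unitaries differ by at most a global phase.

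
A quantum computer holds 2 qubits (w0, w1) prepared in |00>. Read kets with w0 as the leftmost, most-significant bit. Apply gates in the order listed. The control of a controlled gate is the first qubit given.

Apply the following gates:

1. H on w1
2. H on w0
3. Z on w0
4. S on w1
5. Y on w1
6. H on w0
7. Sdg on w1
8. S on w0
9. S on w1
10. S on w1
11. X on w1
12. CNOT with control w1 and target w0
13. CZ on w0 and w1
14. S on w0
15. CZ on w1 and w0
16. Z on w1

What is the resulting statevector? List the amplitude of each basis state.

The resulting statevector has amplitude 0 on |00>, -sqrt(2)*I/2 on |01>, sqrt(2)/2 on |10>, 0 on |11>.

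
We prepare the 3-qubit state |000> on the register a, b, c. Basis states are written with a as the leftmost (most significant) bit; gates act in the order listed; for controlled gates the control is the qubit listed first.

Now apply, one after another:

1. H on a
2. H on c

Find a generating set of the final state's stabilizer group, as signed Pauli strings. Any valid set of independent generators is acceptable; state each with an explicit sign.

The stabilizer group can be generated by +XII, +IIX, +IZI, among other valid generating sets.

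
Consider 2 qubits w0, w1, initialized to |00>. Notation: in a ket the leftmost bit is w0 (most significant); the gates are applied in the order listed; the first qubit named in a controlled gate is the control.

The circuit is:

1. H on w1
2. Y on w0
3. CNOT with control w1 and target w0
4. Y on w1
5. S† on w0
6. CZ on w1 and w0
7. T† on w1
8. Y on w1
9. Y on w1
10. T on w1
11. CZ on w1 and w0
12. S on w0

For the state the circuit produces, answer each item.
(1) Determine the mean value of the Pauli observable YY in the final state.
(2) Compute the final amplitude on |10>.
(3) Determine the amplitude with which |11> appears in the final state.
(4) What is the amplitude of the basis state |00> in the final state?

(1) The observable YY averages to 1. Key observation: gates 5-12 undo each other exactly, leaving only the rest of the circuit to track.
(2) The amplitude on |10> is 0.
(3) |11> carries amplitude -sqrt(2)/2 in the final state.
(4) |00> carries amplitude sqrt(2)/2 in the final state.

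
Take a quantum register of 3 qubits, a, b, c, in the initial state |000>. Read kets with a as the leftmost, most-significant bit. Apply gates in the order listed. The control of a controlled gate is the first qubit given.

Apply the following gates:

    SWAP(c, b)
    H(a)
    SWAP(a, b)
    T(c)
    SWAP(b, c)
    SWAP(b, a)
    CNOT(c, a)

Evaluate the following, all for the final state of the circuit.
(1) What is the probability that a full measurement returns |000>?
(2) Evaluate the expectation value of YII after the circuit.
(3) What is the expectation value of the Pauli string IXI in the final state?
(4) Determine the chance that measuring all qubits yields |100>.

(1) Outcome |000> occurs with probability 1/2.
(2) The observable YII averages to 0.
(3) The observable IXI averages to 0.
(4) A full measurement returns |100> with probability 0.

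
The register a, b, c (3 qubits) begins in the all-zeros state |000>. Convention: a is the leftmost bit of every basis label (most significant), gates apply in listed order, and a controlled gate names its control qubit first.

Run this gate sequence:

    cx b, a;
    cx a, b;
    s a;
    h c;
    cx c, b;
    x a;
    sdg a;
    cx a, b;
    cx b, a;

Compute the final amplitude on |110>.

The amplitude on |110> is 0.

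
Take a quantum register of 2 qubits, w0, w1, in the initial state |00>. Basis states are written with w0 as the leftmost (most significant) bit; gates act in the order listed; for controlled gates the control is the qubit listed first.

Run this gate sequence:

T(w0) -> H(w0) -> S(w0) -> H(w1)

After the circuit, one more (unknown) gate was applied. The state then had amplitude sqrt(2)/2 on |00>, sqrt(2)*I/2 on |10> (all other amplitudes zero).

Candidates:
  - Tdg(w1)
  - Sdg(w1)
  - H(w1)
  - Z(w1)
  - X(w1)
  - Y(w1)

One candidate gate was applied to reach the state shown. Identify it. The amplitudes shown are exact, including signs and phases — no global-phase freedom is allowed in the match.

The applied gate was H(w1).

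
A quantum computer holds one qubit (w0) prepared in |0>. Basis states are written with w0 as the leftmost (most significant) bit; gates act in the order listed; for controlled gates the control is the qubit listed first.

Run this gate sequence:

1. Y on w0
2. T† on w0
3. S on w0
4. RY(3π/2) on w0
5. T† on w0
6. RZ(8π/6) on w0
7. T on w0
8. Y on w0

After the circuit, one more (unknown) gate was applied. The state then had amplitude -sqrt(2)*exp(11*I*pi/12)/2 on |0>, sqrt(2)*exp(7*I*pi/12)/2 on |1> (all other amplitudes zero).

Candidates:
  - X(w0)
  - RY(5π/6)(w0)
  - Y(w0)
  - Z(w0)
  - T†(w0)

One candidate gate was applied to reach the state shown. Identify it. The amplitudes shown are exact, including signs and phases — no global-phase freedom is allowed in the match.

The unique candidate consistent with the amplitudes is Z(w0).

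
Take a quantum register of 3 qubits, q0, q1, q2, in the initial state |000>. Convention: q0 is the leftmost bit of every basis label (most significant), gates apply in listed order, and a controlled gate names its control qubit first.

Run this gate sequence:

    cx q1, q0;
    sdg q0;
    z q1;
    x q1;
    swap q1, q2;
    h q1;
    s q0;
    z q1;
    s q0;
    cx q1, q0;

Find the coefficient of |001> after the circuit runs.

|001> carries amplitude sqrt(2)/2 in the final state.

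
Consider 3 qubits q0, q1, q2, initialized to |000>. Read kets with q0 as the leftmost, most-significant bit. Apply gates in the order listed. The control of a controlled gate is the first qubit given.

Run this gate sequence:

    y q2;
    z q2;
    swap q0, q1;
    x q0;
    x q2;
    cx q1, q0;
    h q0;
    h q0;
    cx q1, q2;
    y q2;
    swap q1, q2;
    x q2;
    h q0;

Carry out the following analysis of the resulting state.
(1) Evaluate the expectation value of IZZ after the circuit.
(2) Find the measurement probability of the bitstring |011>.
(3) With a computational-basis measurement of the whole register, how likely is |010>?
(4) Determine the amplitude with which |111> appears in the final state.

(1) The expectation value of IZZ is 1. Key observation: gates 7-8 undo each other exactly, leaving only the rest of the circuit to track.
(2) The probability of measuring |011> is 1/2.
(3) The probability of measuring |010> is 0.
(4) |111> carries amplitude -sqrt(2)/2 in the final state.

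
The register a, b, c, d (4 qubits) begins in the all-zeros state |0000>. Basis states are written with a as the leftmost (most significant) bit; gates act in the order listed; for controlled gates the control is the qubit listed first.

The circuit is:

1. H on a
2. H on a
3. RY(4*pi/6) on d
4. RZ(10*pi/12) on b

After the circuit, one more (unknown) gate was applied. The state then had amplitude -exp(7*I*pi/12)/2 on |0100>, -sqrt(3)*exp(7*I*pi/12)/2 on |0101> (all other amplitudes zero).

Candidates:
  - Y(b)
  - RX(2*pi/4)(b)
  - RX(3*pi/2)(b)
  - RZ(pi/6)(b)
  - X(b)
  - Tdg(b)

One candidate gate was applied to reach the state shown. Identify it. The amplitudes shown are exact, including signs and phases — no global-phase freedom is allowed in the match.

It was X(b) that produced the state shown. Key observation: the block from step 1 through step 2 cancels to the identity and can be dropped.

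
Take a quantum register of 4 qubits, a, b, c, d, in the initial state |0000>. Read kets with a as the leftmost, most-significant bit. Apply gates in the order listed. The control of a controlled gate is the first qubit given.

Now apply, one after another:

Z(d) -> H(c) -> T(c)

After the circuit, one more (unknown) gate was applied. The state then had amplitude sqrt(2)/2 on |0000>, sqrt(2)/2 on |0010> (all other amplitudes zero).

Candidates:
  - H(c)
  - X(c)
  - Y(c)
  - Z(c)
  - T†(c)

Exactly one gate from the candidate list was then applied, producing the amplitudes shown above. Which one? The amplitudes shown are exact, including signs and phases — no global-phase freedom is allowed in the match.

The unique candidate consistent with the amplitudes is T†(c).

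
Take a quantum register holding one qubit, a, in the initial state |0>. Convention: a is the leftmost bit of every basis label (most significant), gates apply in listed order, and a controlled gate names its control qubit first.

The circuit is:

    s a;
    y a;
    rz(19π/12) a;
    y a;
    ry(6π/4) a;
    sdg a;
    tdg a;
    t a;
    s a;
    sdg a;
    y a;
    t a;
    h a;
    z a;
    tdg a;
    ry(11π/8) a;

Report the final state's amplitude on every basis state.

After the circuit, the state carries amplitude -exp(13*I*pi/24)*sin(5*pi/16)/2 + I*exp(19*I*pi/24)*sin(5*pi/16)/2 + I*exp(-23*I*pi/24)*cos(5*pi/16)/2 + exp(19*I*pi/24)*cos(5*pi/16)/2 on |0>, -exp(13*I*pi/24)*cos(5*pi/16)/2 - exp(19*I*pi/24)*sin(5*pi/16)/2 + I*exp(19*I*pi/24)*cos(5*pi/16)/2 - I*exp(-23*I*pi/24)*sin(5*pi/16)/2 on |1>.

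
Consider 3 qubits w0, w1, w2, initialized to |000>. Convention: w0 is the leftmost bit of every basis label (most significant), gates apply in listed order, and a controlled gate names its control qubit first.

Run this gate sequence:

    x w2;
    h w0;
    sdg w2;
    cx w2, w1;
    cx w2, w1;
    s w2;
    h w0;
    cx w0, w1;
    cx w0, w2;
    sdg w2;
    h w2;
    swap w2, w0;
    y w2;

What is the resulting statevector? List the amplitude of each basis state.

The resulting statevector has amplitude sqrt(2)/2 on |001>, -sqrt(2)/2 on |101>, and 0 on every other basis state. Key observation: the block from step 2 through step 7 cancels to the identity and can be dropped.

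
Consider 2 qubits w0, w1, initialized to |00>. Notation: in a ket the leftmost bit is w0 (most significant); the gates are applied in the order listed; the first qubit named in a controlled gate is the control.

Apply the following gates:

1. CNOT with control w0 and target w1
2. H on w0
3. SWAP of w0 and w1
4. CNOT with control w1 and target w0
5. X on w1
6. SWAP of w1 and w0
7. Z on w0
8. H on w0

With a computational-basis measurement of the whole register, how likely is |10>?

Outcome |10> occurs with probability 1/4.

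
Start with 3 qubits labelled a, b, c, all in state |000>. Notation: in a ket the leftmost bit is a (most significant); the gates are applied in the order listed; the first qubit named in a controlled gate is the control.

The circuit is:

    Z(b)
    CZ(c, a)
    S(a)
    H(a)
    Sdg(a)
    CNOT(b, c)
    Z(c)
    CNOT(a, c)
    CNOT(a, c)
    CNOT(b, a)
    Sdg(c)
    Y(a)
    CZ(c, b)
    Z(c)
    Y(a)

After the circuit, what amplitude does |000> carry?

The amplitude on |000> is sqrt(2)/2.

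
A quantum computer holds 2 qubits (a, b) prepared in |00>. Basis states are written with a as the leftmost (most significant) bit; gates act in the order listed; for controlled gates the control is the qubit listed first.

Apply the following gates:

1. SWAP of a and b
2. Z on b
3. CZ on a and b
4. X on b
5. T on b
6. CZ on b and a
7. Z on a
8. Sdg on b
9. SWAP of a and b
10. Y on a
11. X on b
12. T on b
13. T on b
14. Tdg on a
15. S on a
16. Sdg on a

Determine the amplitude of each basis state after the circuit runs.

After the circuit, the state carries amplitude -exp(3*I*pi/4) on |01>, and 0 on every other basis state.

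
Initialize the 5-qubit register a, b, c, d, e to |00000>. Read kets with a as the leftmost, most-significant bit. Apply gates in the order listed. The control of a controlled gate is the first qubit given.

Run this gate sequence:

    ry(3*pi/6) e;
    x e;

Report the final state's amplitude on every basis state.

The final amplitudes are sqrt(2)/2 on |00000>, sqrt(2)/2 on |00001>, and 0 on every other basis state.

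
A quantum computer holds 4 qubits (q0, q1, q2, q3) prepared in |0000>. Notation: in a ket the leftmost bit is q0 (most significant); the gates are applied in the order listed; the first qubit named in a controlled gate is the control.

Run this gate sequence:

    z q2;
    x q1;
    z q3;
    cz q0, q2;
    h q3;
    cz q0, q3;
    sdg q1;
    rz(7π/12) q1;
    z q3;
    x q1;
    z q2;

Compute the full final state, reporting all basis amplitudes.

The final amplitudes are -sqrt(2)*exp(19*I*pi/24)/2 on |0000>, sqrt(2)*exp(19*I*pi/24)/2 on |0001>, and 0 on every other basis state.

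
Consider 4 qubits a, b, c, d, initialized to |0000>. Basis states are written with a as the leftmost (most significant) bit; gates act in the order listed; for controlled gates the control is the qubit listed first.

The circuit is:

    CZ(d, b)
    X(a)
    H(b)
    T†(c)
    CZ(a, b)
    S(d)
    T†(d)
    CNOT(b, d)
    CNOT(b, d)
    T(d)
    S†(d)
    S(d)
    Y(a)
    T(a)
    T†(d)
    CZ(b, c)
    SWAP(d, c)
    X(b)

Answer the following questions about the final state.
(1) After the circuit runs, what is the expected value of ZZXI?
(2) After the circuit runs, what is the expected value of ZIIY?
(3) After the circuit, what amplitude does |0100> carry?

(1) The expectation value of ZZXI is 0. Key observation: steps 6-11 multiply out to the identity, so the circuit reduces to the remaining gates.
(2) The observable ZIIY averages to 0.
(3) The final state's coefficient on |0100> equals -sqrt(2)*I/2.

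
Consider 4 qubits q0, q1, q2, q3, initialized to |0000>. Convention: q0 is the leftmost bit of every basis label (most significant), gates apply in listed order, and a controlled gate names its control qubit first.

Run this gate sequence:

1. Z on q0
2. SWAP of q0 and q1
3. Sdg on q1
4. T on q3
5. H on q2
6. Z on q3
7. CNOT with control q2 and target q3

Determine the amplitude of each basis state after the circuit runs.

The final amplitudes are sqrt(2)/2 on |0000>, sqrt(2)/2 on |0011>, and 0 on every other basis state.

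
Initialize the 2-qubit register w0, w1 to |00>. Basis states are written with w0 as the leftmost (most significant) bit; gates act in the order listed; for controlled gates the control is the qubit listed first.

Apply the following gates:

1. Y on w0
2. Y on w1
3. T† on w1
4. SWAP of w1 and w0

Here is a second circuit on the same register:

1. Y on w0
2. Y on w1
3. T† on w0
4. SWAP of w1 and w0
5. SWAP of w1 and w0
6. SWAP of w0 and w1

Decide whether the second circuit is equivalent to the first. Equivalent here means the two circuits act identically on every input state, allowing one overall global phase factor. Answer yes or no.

No — the two circuits implement different unitaries, even allowing a global phase.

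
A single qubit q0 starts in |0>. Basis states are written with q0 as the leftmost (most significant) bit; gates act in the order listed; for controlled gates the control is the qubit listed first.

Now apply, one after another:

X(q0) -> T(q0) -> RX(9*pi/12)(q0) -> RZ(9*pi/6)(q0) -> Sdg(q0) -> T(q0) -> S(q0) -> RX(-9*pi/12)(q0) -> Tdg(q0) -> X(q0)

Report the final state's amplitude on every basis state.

The final amplitudes are -1/2 + sqrt(2)/4 - exp(I*pi/4)/2 - sqrt(2)*exp(I*pi/4)/4 on |0>, sqrt(2)*(-1 - exp(3*I*pi/4))/4 on |1>.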